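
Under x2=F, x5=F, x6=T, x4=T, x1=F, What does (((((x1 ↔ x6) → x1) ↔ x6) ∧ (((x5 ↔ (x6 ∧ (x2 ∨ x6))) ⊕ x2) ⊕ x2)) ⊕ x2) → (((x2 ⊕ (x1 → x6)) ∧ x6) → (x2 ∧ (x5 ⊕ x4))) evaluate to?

x1 ↔ x6 = F ↔ T = F
(x1 ↔ x6) → x1 = F → F = T
((x1 ↔ x6) → x1) ↔ x6 = T ↔ T = T
x2 ∨ x6 = F ∨ T = T
x6 ∧ (x2 ∨ x6) = T ∧ T = T
x5 ↔ (x6 ∧ (x2 ∨ x6)) = F ↔ T = F
(x5 ↔ (x6 ∧ (x2 ∨ x6))) ⊕ x2 = F ⊕ F = F
((x5 ↔ (x6 ∧ (x2 ∨ x6))) ⊕ x2) ⊕ x2 = F ⊕ F = F
(((x1 ↔ x6) → x1) ↔ x6) ∧ (((x5 ↔ (x6 ∧ (x2 ∨ x6))) ⊕ x2) ⊕ x2) = T ∧ F = F
((((x1 ↔ x6) → x1) ↔ x6) ∧ (((x5 ↔ (x6 ∧ (x2 ∨ x6))) ⊕ x2) ⊕ x2)) ⊕ x2 = F ⊕ F = F
x1 → x6 = F → T = T
x2 ⊕ (x1 → x6) = F ⊕ T = T
(x2 ⊕ (x1 → x6)) ∧ x6 = T ∧ T = T
x5 ⊕ x4 = F ⊕ T = T
x2 ∧ (x5 ⊕ x4) = F ∧ T = F
((x2 ⊕ (x1 → x6)) ∧ x6) → (x2 ∧ (x5 ⊕ x4)) = T → F = F
(((((x1 ↔ x6) → x1) ↔ x6) ∧ (((x5 ↔ (x6 ∧ (x2 ∨ x6))) ⊕ x2) ⊕ x2)) ⊕ x2) → (((x2 ⊕ (x1 → x6)) ∧ x6) → (x2 ∧ (x5 ⊕ x4))) = F → F = T

T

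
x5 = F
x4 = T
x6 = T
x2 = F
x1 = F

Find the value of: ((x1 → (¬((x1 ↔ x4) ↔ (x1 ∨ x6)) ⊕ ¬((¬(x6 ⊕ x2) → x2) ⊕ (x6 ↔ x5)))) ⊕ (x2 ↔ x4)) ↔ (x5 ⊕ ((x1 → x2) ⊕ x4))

F

x1 ↔ x4 = F ↔ T = F
x1 ∨ x6 = F ∨ T = T
(x1 ↔ x4) ↔ (x1 ∨ x6) = F ↔ T = F
¬((x1 ↔ x4) ↔ (x1 ∨ x6)) = ¬F = T
x6 ⊕ x2 = T ⊕ F = T
¬(x6 ⊕ x2) = ¬T = F
¬(x6 ⊕ x2) → x2 = F → F = T
x6 ↔ x5 = T ↔ F = F
(¬(x6 ⊕ x2) → x2) ⊕ (x6 ↔ x5) = T ⊕ F = T
¬((¬(x6 ⊕ x2) → x2) ⊕ (x6 ↔ x5)) = ¬T = F
¬((x1 ↔ x4) ↔ (x1 ∨ x6)) ⊕ ¬((¬(x6 ⊕ x2) → x2) ⊕ (x6 ↔ x5)) = T ⊕ F = T
x1 → (¬((x1 ↔ x4) ↔ (x1 ∨ x6)) ⊕ ¬((¬(x6 ⊕ x2) → x2) ⊕ (x6 ↔ x5))) = F → T = T
x2 ↔ x4 = F ↔ T = F
(x1 → (¬((x1 ↔ x4) ↔ (x1 ∨ x6)) ⊕ ¬((¬(x6 ⊕ x2) → x2) ⊕ (x6 ↔ x5)))) ⊕ (x2 ↔ x4) = T ⊕ F = T
x1 → x2 = F → F = T
(x1 → x2) ⊕ x4 = T ⊕ T = F
x5 ⊕ ((x1 → x2) ⊕ x4) = F ⊕ F = F
((x1 → (¬((x1 ↔ x4) ↔ (x1 ∨ x6)) ⊕ ¬((¬(x6 ⊕ x2) → x2) ⊕ (x6 ↔ x5)))) ⊕ (x2 ↔ x4)) ↔ (x5 ⊕ ((x1 → x2) ⊕ x4)) = T ↔ F = F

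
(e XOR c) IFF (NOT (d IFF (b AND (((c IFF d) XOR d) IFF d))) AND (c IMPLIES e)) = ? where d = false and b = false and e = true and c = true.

e XOR c = true XOR true = false
c IFF d = true IFF false = false
(c IFF d) XOR d = false XOR false = false
((c IFF d) XOR d) IFF d = false IFF false = true
b AND (((c IFF d) XOR d) IFF d) = false AND true = false
d IFF (b AND (((c IFF d) XOR d) IFF d)) = false IFF false = true
NOT (d IFF (b AND (((c IFF d) XOR d) IFF d))) = NOT true = false
c IMPLIES e = true IMPLIES true = true
NOT (d IFF (b AND (((c IFF d) XOR d) IFF d))) AND (c IMPLIES e) = false AND true = false
(e XOR c) IFF (NOT (d IFF (b AND (((c IFF d) XOR d) IFF d))) AND (c IMPLIES e)) = false IFF false = true

true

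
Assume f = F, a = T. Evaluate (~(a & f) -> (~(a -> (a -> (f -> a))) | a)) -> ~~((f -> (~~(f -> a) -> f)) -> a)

T

Substituting f=F, a=T:
a & f = T & F = F
~(a & f) = ~F = T
f -> a = F -> T = T
a -> (f -> a) = T -> T = T
a -> (a -> (f -> a)) = T -> T = T
~(a -> (a -> (f -> a))) = ~T = F
~(a -> (a -> (f -> a))) | a = F | T = T
~(a & f) -> (~(a -> (a -> (f -> a))) | a) = T -> T = T
f -> a = F -> T = T
~(f -> a) = ~T = F
~~(f -> a) = ~F = T
~~(f -> a) -> f = T -> F = F
f -> (~~(f -> a) -> f) = F -> F = T
(f -> (~~(f -> a) -> f)) -> a = T -> T = T
~((f -> (~~(f -> a) -> f)) -> a) = ~T = F
~~((f -> (~~(f -> a) -> f)) -> a) = ~F = T
(~(a & f) -> (~(a -> (a -> (f -> a))) | a)) -> ~~((f -> (~~(f -> a) -> f)) -> a) = T -> T = T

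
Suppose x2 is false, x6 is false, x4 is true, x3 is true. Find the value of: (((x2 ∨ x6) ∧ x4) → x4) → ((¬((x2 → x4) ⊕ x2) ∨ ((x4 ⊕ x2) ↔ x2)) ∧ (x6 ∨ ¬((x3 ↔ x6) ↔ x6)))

False

x2 ∨ x6 = False ∨ False = False
(x2 ∨ x6) ∧ x4 = False ∧ True = False
((x2 ∨ x6) ∧ x4) → x4 = False → True = True
x2 → x4 = False → True = True
(x2 → x4) ⊕ x2 = True ⊕ False = True
¬((x2 → x4) ⊕ x2) = ¬True = False
x4 ⊕ x2 = True ⊕ False = True
(x4 ⊕ x2) ↔ x2 = True ↔ False = False
¬((x2 → x4) ⊕ x2) ∨ ((x4 ⊕ x2) ↔ x2) = False ∨ False = False
x3 ↔ x6 = True ↔ False = False
(x3 ↔ x6) ↔ x6 = False ↔ False = True
¬((x3 ↔ x6) ↔ x6) = ¬True = False
x6 ∨ ¬((x3 ↔ x6) ↔ x6) = False ∨ False = False
(¬((x2 → x4) ⊕ x2) ∨ ((x4 ⊕ x2) ↔ x2)) ∧ (x6 ∨ ¬((x3 ↔ x6) ↔ x6)) = False ∧ False = False
(((x2 ∨ x6) ∧ x4) → x4) → ((¬((x2 → x4) ⊕ x2) ∨ ((x4 ⊕ x2) ↔ x2)) ∧ (x6 ∨ ¬((x3 ↔ x6) ↔ x6))) = True → False = False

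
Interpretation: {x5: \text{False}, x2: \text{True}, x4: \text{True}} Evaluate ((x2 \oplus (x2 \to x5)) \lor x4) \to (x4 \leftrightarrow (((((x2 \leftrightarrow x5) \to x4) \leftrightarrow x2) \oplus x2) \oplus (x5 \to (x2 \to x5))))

\text{True}

Substituting x5=\text{False}, x2=\text{True}, x4=\text{True}:
x2 \to x5 = \text{True} \to \text{False} = \text{False}
x2 \oplus (x2 \to x5) = \text{True} \oplus \text{False} = \text{True}
(x2 \oplus (x2 \to x5)) \lor x4 = \text{True} \lor \text{True} = \text{True}
x2 \leftrightarrow x5 = \text{True} \leftrightarrow \text{False} = \text{False}
(x2 \leftrightarrow x5) \to x4 = \text{False} \to \text{True} = \text{True}
((x2 \leftrightarrow x5) \to x4) \leftrightarrow x2 = \text{True} \leftrightarrow \text{True} = \text{True}
(((x2 \leftrightarrow x5) \to x4) \leftrightarrow x2) \oplus x2 = \text{True} \oplus \text{True} = \text{False}
x2 \to x5 = \text{True} \to \text{False} = \text{False}
x5 \to (x2 \to x5) = \text{False} \to \text{False} = \text{True}
((((x2 \leftrightarrow x5) \to x4) \leftrightarrow x2) \oplus x2) \oplus (x5 \to (x2 \to x5)) = \text{False} \oplus \text{True} = \text{True}
x4 \leftrightarrow (((((x2 \leftrightarrow x5) \to x4) \leftrightarrow x2) \oplus x2) \oplus (x5 \to (x2 \to x5))) = \text{True} \leftrightarrow \text{True} = \text{True}
((x2 \oplus (x2 \to x5)) \lor x4) \to (x4 \leftrightarrow (((((x2 \leftrightarrow x5) \to x4) \leftrightarrow x2) \oplus x2) \oplus (x5 \to (x2 \to x5)))) = \text{True} \to \text{True} = \text{True}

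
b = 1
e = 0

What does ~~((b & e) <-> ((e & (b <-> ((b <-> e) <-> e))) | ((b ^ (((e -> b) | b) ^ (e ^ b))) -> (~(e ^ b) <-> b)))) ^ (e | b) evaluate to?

0

Substituting b=1, e=0:
b & e = 1 & 0 = 0
b <-> e = 1 <-> 0 = 0
(b <-> e) <-> e = 0 <-> 0 = 1
b <-> ((b <-> e) <-> e) = 1 <-> 1 = 1
e & (b <-> ((b <-> e) <-> e)) = 0 & 1 = 0
e -> b = 0 -> 1 = 1
(e -> b) | b = 1 | 1 = 1
e ^ b = 0 ^ 1 = 1
((e -> b) | b) ^ (e ^ b) = 1 ^ 1 = 0
b ^ (((e -> b) | b) ^ (e ^ b)) = 1 ^ 0 = 1
e ^ b = 0 ^ 1 = 1
~(e ^ b) = ~1 = 0
~(e ^ b) <-> b = 0 <-> 1 = 0
(b ^ (((e -> b) | b) ^ (e ^ b))) -> (~(e ^ b) <-> b) = 1 -> 0 = 0
(e & (b <-> ((b <-> e) <-> e))) | ((b ^ (((e -> b) | b) ^ (e ^ b))) -> (~(e ^ b) <-> b)) = 0 | 0 = 0
(b & e) <-> ((e & (b <-> ((b <-> e) <-> e))) | ((b ^ (((e -> b) | b) ^ (e ^ b))) -> (~(e ^ b) <-> b))) = 0 <-> 0 = 1
~((b & e) <-> ((e & (b <-> ((b <-> e) <-> e))) | ((b ^ (((e -> b) | b) ^ (e ^ b))) -> (~(e ^ b) <-> b)))) = ~1 = 0
~~((b & e) <-> ((e & (b <-> ((b <-> e) <-> e))) | ((b ^ (((e -> b) | b) ^ (e ^ b))) -> (~(e ^ b) <-> b)))) = ~0 = 1
e | b = 0 | 1 = 1
~~((b & e) <-> ((e & (b <-> ((b <-> e) <-> e))) | ((b ^ (((e -> b) | b) ^ (e ^ b))) -> (~(e ^ b) <-> b)))) ^ (e | b) = 1 ^ 1 = 0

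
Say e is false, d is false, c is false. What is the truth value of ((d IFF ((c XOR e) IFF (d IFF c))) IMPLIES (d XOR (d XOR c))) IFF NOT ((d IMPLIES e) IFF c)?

c XOR e = False XOR False = False
d IFF c = False IFF False = True
(c XOR e) IFF (d IFF c) = False IFF True = False
d IFF ((c XOR e) IFF (d IFF c)) = False IFF False = True
d XOR c = False XOR False = False
d XOR (d XOR c) = False XOR False = False
(d IFF ((c XOR e) IFF (d IFF c))) IMPLIES (d XOR (d XOR c)) = True IMPLIES False = False
d IMPLIES e = False IMPLIES False = True
(d IMPLIES e) IFF c = True IFF False = False
NOT ((d IMPLIES e) IFF c) = NOT False = True
((d IFF ((c XOR e) IFF (d IFF c))) IMPLIES (d XOR (d XOR c))) IFF NOT ((d IMPLIES e) IFF c) = False IFF True = False

False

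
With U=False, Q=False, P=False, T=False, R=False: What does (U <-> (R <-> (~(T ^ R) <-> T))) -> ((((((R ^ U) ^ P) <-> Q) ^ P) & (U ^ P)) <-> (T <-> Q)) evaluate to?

True

T ^ R = False ^ False = False
~(T ^ R) = ~False = True
~(T ^ R) <-> T = True <-> False = False
R <-> (~(T ^ R) <-> T) = False <-> False = True
U <-> (R <-> (~(T ^ R) <-> T)) = False <-> True = False
R ^ U = False ^ False = False
(R ^ U) ^ P = False ^ False = False
((R ^ U) ^ P) <-> Q = False <-> False = True
(((R ^ U) ^ P) <-> Q) ^ P = True ^ False = True
U ^ P = False ^ False = False
((((R ^ U) ^ P) <-> Q) ^ P) & (U ^ P) = True & False = False
T <-> Q = False <-> False = True
(((((R ^ U) ^ P) <-> Q) ^ P) & (U ^ P)) <-> (T <-> Q) = False <-> True = False
(U <-> (R <-> (~(T ^ R) <-> T))) -> ((((((R ^ U) ^ P) <-> Q) ^ P) & (U ^ P)) <-> (T <-> Q)) = False -> False = True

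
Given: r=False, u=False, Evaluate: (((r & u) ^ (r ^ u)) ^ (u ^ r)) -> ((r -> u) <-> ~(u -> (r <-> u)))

Substituting r=False, u=False:
r & u = False & False = False
r ^ u = False ^ False = False
(r & u) ^ (r ^ u) = False ^ False = False
u ^ r = False ^ False = False
((r & u) ^ (r ^ u)) ^ (u ^ r) = False ^ False = False
r -> u = False -> False = True
r <-> u = False <-> False = True
u -> (r <-> u) = False -> True = True
~(u -> (r <-> u)) = ~True = False
(r -> u) <-> ~(u -> (r <-> u)) = True <-> False = False
(((r & u) ^ (r ^ u)) ^ (u ^ r)) -> ((r -> u) <-> ~(u -> (r <-> u))) = False -> False = True

True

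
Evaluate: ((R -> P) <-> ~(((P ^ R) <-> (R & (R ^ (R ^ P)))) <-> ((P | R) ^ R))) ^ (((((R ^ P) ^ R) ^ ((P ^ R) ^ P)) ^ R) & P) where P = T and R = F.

F

R -> P = F -> T = T
P ^ R = T ^ F = T
R ^ P = F ^ T = T
R ^ (R ^ P) = F ^ T = T
R & (R ^ (R ^ P)) = F & T = F
(P ^ R) <-> (R & (R ^ (R ^ P))) = T <-> F = F
P | R = T | F = T
(P | R) ^ R = T ^ F = T
((P ^ R) <-> (R & (R ^ (R ^ P)))) <-> ((P | R) ^ R) = F <-> T = F
~(((P ^ R) <-> (R & (R ^ (R ^ P)))) <-> ((P | R) ^ R)) = ~F = T
(R -> P) <-> ~(((P ^ R) <-> (R & (R ^ (R ^ P)))) <-> ((P | R) ^ R)) = T <-> T = T
R ^ P = F ^ T = T
(R ^ P) ^ R = T ^ F = T
P ^ R = T ^ F = T
(P ^ R) ^ P = T ^ T = F
((R ^ P) ^ R) ^ ((P ^ R) ^ P) = T ^ F = T
(((R ^ P) ^ R) ^ ((P ^ R) ^ P)) ^ R = T ^ F = T
((((R ^ P) ^ R) ^ ((P ^ R) ^ P)) ^ R) & P = T & T = T
((R -> P) <-> ~(((P ^ R) <-> (R & (R ^ (R ^ P)))) <-> ((P | R) ^ R))) ^ (((((R ^ P) ^ R) ^ ((P ^ R) ^ P)) ^ R) & P) = T ^ T = F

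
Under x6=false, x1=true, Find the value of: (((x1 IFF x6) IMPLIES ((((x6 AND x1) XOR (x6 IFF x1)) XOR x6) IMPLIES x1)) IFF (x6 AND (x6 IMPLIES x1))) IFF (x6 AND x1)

true

Substituting x6=false, x1=true:
x1 IFF x6 = true IFF false = false
x6 AND x1 = false AND true = false
x6 IFF x1 = false IFF true = false
(x6 AND x1) XOR (x6 IFF x1) = false XOR false = false
((x6 AND x1) XOR (x6 IFF x1)) XOR x6 = false XOR false = false
(((x6 AND x1) XOR (x6 IFF x1)) XOR x6) IMPLIES x1 = false IMPLIES true = true
(x1 IFF x6) IMPLIES ((((x6 AND x1) XOR (x6 IFF x1)) XOR x6) IMPLIES x1) = false IMPLIES true = true
x6 IMPLIES x1 = false IMPLIES true = true
x6 AND (x6 IMPLIES x1) = false AND true = false
((x1 IFF x6) IMPLIES ((((x6 AND x1) XOR (x6 IFF x1)) XOR x6) IMPLIES x1)) IFF (x6 AND (x6 IMPLIES x1)) = true IFF false = false
x6 AND x1 = false AND true = false
(((x1 IFF x6) IMPLIES ((((x6 AND x1) XOR (x6 IFF x1)) XOR x6) IMPLIES x1)) IFF (x6 AND (x6 IMPLIES x1))) IFF (x6 AND x1) = false IFF false = true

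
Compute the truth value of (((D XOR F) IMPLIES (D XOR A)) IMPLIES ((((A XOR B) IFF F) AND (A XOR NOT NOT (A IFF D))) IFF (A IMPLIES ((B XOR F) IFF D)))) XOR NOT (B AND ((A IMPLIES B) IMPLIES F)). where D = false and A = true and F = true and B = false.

D XOR F = false XOR true = true
D XOR A = false XOR true = true
(D XOR F) IMPLIES (D XOR A) = true IMPLIES true = true
A XOR B = true XOR false = true
(A XOR B) IFF F = true IFF true = true
A IFF D = true IFF false = false
NOT (A IFF D) = NOT false = true
NOT NOT (A IFF D) = NOT true = false
A XOR NOT NOT (A IFF D) = true XOR false = true
((A XOR B) IFF F) AND (A XOR NOT NOT (A IFF D)) = true AND true = true
B XOR F = false XOR true = true
(B XOR F) IFF D = true IFF false = false
A IMPLIES ((B XOR F) IFF D) = true IMPLIES false = false
(((A XOR B) IFF F) AND (A XOR NOT NOT (A IFF D))) IFF (A IMPLIES ((B XOR F) IFF D)) = true IFF false = false
((D XOR F) IMPLIES (D XOR A)) IMPLIES ((((A XOR B) IFF F) AND (A XOR NOT NOT (A IFF D))) IFF (A IMPLIES ((B XOR F) IFF D))) = true IMPLIES false = false
A IMPLIES B = true IMPLIES false = false
(A IMPLIES B) IMPLIES F = false IMPLIES true = true
B AND ((A IMPLIES B) IMPLIES F) = false AND true = false
NOT (B AND ((A IMPLIES B) IMPLIES F)) = NOT false = true
(((D XOR F) IMPLIES (D XOR A)) IMPLIES ((((A XOR B) IFF F) AND (A XOR NOT NOT (A IFF D))) IFF (A IMPLIES ((B XOR F) IFF D)))) XOR NOT (B AND ((A IMPLIES B) IMPLIES F)) = false XOR true = true

true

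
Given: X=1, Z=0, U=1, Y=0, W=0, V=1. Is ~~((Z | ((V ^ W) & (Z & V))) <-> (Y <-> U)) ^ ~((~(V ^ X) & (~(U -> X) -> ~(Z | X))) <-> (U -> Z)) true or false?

Substituting X=1, Z=0, U=1, Y=0, W=0, V=1:
V ^ W = 1 ^ 0 = 1
Z & V = 0 & 1 = 0
(V ^ W) & (Z & V) = 1 & 0 = 0
Z | ((V ^ W) & (Z & V)) = 0 | 0 = 0
Y <-> U = 0 <-> 1 = 0
(Z | ((V ^ W) & (Z & V))) <-> (Y <-> U) = 0 <-> 0 = 1
~((Z | ((V ^ W) & (Z & V))) <-> (Y <-> U)) = ~1 = 0
~~((Z | ((V ^ W) & (Z & V))) <-> (Y <-> U)) = ~0 = 1
V ^ X = 1 ^ 1 = 0
~(V ^ X) = ~0 = 1
U -> X = 1 -> 1 = 1
~(U -> X) = ~1 = 0
Z | X = 0 | 1 = 1
~(Z | X) = ~1 = 0
~(U -> X) -> ~(Z | X) = 0 -> 0 = 1
~(V ^ X) & (~(U -> X) -> ~(Z | X)) = 1 & 1 = 1
U -> Z = 1 -> 0 = 0
(~(V ^ X) & (~(U -> X) -> ~(Z | X))) <-> (U -> Z) = 1 <-> 0 = 0
~((~(V ^ X) & (~(U -> X) -> ~(Z | X))) <-> (U -> Z)) = ~0 = 1
~~((Z | ((V ^ W) & (Z & V))) <-> (Y <-> U)) ^ ~((~(V ^ X) & (~(U -> X) -> ~(Z | X))) <-> (U -> Z)) = 1 ^ 1 = 0

0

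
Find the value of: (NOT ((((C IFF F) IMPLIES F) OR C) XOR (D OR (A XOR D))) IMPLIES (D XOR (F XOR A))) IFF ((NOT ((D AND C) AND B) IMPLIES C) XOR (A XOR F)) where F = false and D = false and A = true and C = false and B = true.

true

C IFF F = false IFF false = true
(C IFF F) IMPLIES F = true IMPLIES false = false
((C IFF F) IMPLIES F) OR C = false OR false = false
A XOR D = true XOR false = true
D OR (A XOR D) = false OR true = true
(((C IFF F) IMPLIES F) OR C) XOR (D OR (A XOR D)) = false XOR true = true
NOT ((((C IFF F) IMPLIES F) OR C) XOR (D OR (A XOR D))) = NOT true = false
F XOR A = false XOR true = true
D XOR (F XOR A) = false XOR true = true
NOT ((((C IFF F) IMPLIES F) OR C) XOR (D OR (A XOR D))) IMPLIES (D XOR (F XOR A)) = false IMPLIES true = true
D AND C = false AND false = false
(D AND C) AND B = false AND true = false
NOT ((D AND C) AND B) = NOT false = true
NOT ((D AND C) AND B) IMPLIES C = true IMPLIES false = false
A XOR F = true XOR false = true
(NOT ((D AND C) AND B) IMPLIES C) XOR (A XOR F) = false XOR true = true
(NOT ((((C IFF F) IMPLIES F) OR C) XOR (D OR (A XOR D))) IMPLIES (D XOR (F XOR A))) IFF ((NOT ((D AND C) AND B) IMPLIES C) XOR (A XOR F)) = true IFF true = true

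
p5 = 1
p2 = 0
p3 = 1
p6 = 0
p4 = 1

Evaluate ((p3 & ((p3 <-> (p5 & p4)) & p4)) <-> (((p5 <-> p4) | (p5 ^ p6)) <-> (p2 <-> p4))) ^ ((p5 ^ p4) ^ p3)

1

p5 & p4 = 1 & 1 = 1
p3 <-> (p5 & p4) = 1 <-> 1 = 1
(p3 <-> (p5 & p4)) & p4 = 1 & 1 = 1
p3 & ((p3 <-> (p5 & p4)) & p4) = 1 & 1 = 1
p5 <-> p4 = 1 <-> 1 = 1
p5 ^ p6 = 1 ^ 0 = 1
(p5 <-> p4) | (p5 ^ p6) = 1 | 1 = 1
p2 <-> p4 = 0 <-> 1 = 0
((p5 <-> p4) | (p5 ^ p6)) <-> (p2 <-> p4) = 1 <-> 0 = 0
(p3 & ((p3 <-> (p5 & p4)) & p4)) <-> (((p5 <-> p4) | (p5 ^ p6)) <-> (p2 <-> p4)) = 1 <-> 0 = 0
p5 ^ p4 = 1 ^ 1 = 0
(p5 ^ p4) ^ p3 = 0 ^ 1 = 1
((p3 & ((p3 <-> (p5 & p4)) & p4)) <-> (((p5 <-> p4) | (p5 ^ p6)) <-> (p2 <-> p4))) ^ ((p5 ^ p4) ^ p3) = 0 ^ 1 = 1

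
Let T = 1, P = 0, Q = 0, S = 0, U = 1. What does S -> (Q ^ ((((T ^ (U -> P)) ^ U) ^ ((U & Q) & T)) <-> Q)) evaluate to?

U -> P = 1 -> 0 = 0
T ^ (U -> P) = 1 ^ 0 = 1
(T ^ (U -> P)) ^ U = 1 ^ 1 = 0
U & Q = 1 & 0 = 0
(U & Q) & T = 0 & 1 = 0
((T ^ (U -> P)) ^ U) ^ ((U & Q) & T) = 0 ^ 0 = 0
(((T ^ (U -> P)) ^ U) ^ ((U & Q) & T)) <-> Q = 0 <-> 0 = 1
Q ^ ((((T ^ (U -> P)) ^ U) ^ ((U & Q) & T)) <-> Q) = 0 ^ 1 = 1
S -> (Q ^ ((((T ^ (U -> P)) ^ U) ^ ((U & Q) & T)) <-> Q)) = 0 -> 1 = 1

1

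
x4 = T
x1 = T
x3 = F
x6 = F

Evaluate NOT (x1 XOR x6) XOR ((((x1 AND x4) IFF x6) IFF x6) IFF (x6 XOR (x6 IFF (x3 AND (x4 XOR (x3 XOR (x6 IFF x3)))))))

T

Substituting x4=T, x1=T, x3=F, x6=F:
x1 XOR x6 = T XOR F = T
NOT (x1 XOR x6) = NOT T = F
x1 AND x4 = T AND T = T
(x1 AND x4) IFF x6 = T IFF F = F
((x1 AND x4) IFF x6) IFF x6 = F IFF F = T
x6 IFF x3 = F IFF F = T
x3 XOR (x6 IFF x3) = F XOR T = T
x4 XOR (x3 XOR (x6 IFF x3)) = T XOR T = F
x3 AND (x4 XOR (x3 XOR (x6 IFF x3))) = F AND F = F
x6 IFF (x3 AND (x4 XOR (x3 XOR (x6 IFF x3)))) = F IFF F = T
x6 XOR (x6 IFF (x3 AND (x4 XOR (x3 XOR (x6 IFF x3))))) = F XOR T = T
(((x1 AND x4) IFF x6) IFF x6) IFF (x6 XOR (x6 IFF (x3 AND (x4 XOR (x3 XOR (x6 IFF x3)))))) = T IFF T = T
NOT (x1 XOR x6) XOR ((((x1 AND x4) IFF x6) IFF x6) IFF (x6 XOR (x6 IFF (x3 AND (x4 XOR (x3 XOR (x6 IFF x3))))))) = F XOR T = T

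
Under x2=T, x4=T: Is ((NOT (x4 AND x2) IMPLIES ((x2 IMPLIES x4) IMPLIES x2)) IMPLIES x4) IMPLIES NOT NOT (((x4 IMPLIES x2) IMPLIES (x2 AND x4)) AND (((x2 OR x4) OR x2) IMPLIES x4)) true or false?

x4 AND x2 = T AND T = T
NOT (x4 AND x2) = NOT T = F
x2 IMPLIES x4 = T IMPLIES T = T
(x2 IMPLIES x4) IMPLIES x2 = T IMPLIES T = T
NOT (x4 AND x2) IMPLIES ((x2 IMPLIES x4) IMPLIES x2) = F IMPLIES T = T
(NOT (x4 AND x2) IMPLIES ((x2 IMPLIES x4) IMPLIES x2)) IMPLIES x4 = T IMPLIES T = T
x4 IMPLIES x2 = T IMPLIES T = T
x2 AND x4 = T AND T = T
(x4 IMPLIES x2) IMPLIES (x2 AND x4) = T IMPLIES T = T
x2 OR x4 = T OR T = T
(x2 OR x4) OR x2 = T OR T = T
((x2 OR x4) OR x2) IMPLIES x4 = T IMPLIES T = T
((x4 IMPLIES x2) IMPLIES (x2 AND x4)) AND (((x2 OR x4) OR x2) IMPLIES x4) = T AND T = T
NOT (((x4 IMPLIES x2) IMPLIES (x2 AND x4)) AND (((x2 OR x4) OR x2) IMPLIES x4)) = NOT T = F
NOT NOT (((x4 IMPLIES x2) IMPLIES (x2 AND x4)) AND (((x2 OR x4) OR x2) IMPLIES x4)) = NOT F = T
((NOT (x4 AND x2) IMPLIES ((x2 IMPLIES x4) IMPLIES x2)) IMPLIES x4) IMPLIES NOT NOT (((x4 IMPLIES x2) IMPLIES (x2 AND x4)) AND (((x2 OR x4) OR x2) IMPLIES x4)) = T IMPLIES T = T

T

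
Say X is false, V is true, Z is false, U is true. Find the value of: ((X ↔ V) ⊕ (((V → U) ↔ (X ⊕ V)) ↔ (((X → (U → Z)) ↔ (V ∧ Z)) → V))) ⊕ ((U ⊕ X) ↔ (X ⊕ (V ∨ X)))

F

Substituting X=F, V=T, Z=F, U=T:
X ↔ V = F ↔ T = F
V → U = T → T = T
X ⊕ V = F ⊕ T = T
(V → U) ↔ (X ⊕ V) = T ↔ T = T
U → Z = T → F = F
X → (U → Z) = F → F = T
V ∧ Z = T ∧ F = F
(X → (U → Z)) ↔ (V ∧ Z) = T ↔ F = F
((X → (U → Z)) ↔ (V ∧ Z)) → V = F → T = T
((V → U) ↔ (X ⊕ V)) ↔ (((X → (U → Z)) ↔ (V ∧ Z)) → V) = T ↔ T = T
(X ↔ V) ⊕ (((V → U) ↔ (X ⊕ V)) ↔ (((X → (U → Z)) ↔ (V ∧ Z)) → V)) = F ⊕ T = T
U ⊕ X = T ⊕ F = T
V ∨ X = T ∨ F = T
X ⊕ (V ∨ X) = F ⊕ T = T
(U ⊕ X) ↔ (X ⊕ (V ∨ X)) = T ↔ T = T
((X ↔ V) ⊕ (((V → U) ↔ (X ⊕ V)) ↔ (((X → (U → Z)) ↔ (V ∧ Z)) → V))) ⊕ ((U ⊕ X) ↔ (X ⊕ (V ∨ X))) = T ⊕ T = F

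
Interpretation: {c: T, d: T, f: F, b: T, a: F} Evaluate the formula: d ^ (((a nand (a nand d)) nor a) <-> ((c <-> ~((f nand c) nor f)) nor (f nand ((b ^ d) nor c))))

Substituting c=T, d=T, f=F, b=T, a=F:
a nand d = F nand T = T
a nand (a nand d) = F nand T = T
(a nand (a nand d)) nor a = T nor F = F
f nand c = F nand T = T
(f nand c) nor f = T nor F = F
~((f nand c) nor f) = ~F = T
c <-> ~((f nand c) nor f) = T <-> T = T
b ^ d = T ^ T = F
(b ^ d) nor c = F nor T = F
f nand ((b ^ d) nor c) = F nand F = T
(c <-> ~((f nand c) nor f)) nor (f nand ((b ^ d) nor c)) = T nor T = F
((a nand (a nand d)) nor a) <-> ((c <-> ~((f nand c) nor f)) nor (f nand ((b ^ d) nor c))) = F <-> F = T
d ^ (((a nand (a nand d)) nor a) <-> ((c <-> ~((f nand c) nor f)) nor (f nand ((b ^ d) nor c)))) = T ^ T = F

F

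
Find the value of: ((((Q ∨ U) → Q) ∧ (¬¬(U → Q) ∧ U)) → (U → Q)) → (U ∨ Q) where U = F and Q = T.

Q ∨ U = T ∨ F = T
(Q ∨ U) → Q = T → T = T
U → Q = F → T = T
¬(U → Q) = ¬T = F
¬¬(U → Q) = ¬F = T
¬¬(U → Q) ∧ U = T ∧ F = F
((Q ∨ U) → Q) ∧ (¬¬(U → Q) ∧ U) = T ∧ F = F
U → Q = F → T = T
(((Q ∨ U) → Q) ∧ (¬¬(U → Q) ∧ U)) → (U → Q) = F → T = T
U ∨ Q = F ∨ T = T
((((Q ∨ U) → Q) ∧ (¬¬(U → Q) ∧ U)) → (U → Q)) → (U ∨ Q) = T → T = T

T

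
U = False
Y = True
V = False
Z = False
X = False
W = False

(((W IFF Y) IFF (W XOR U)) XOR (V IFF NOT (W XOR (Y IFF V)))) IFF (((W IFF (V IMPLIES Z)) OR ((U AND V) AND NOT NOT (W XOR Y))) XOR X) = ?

W IFF Y = False IFF True = False
W XOR U = False XOR False = False
(W IFF Y) IFF (W XOR U) = False IFF False = True
Y IFF V = True IFF False = False
W XOR (Y IFF V) = False XOR False = False
NOT (W XOR (Y IFF V)) = NOT False = True
V IFF NOT (W XOR (Y IFF V)) = False IFF True = False
((W IFF Y) IFF (W XOR U)) XOR (V IFF NOT (W XOR (Y IFF V))) = True XOR False = True
V IMPLIES Z = False IMPLIES False = True
W IFF (V IMPLIES Z) = False IFF True = False
U AND V = False AND False = False
W XOR Y = False XOR True = True
NOT (W XOR Y) = NOT True = False
NOT NOT (W XOR Y) = NOT False = True
(U AND V) AND NOT NOT (W XOR Y) = False AND True = False
(W IFF (V IMPLIES Z)) OR ((U AND V) AND NOT NOT (W XOR Y)) = False OR False = False
((W IFF (V IMPLIES Z)) OR ((U AND V) AND NOT NOT (W XOR Y))) XOR X = False XOR False = False
(((W IFF Y) IFF (W XOR U)) XOR (V IFF NOT (W XOR (Y IFF V)))) IFF (((W IFF (V IMPLIES Z)) OR ((U AND V) AND NOT NOT (W XOR Y))) XOR X) = True IFF False = False

False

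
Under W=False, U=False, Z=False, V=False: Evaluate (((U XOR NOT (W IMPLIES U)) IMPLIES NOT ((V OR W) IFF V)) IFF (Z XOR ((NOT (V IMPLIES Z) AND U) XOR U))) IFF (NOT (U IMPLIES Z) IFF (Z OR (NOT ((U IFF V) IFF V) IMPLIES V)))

False

Substituting W=False, U=False, Z=False, V=False:
W IMPLIES U = False IMPLIES False = True
NOT (W IMPLIES U) = NOT True = False
U XOR NOT (W IMPLIES U) = False XOR False = False
V OR W = False OR False = False
(V OR W) IFF V = False IFF False = True
NOT ((V OR W) IFF V) = NOT True = False
(U XOR NOT (W IMPLIES U)) IMPLIES NOT ((V OR W) IFF V) = False IMPLIES False = True
V IMPLIES Z = False IMPLIES False = True
NOT (V IMPLIES Z) = NOT True = False
NOT (V IMPLIES Z) AND U = False AND False = False
(NOT (V IMPLIES Z) AND U) XOR U = False XOR False = False
Z XOR ((NOT (V IMPLIES Z) AND U) XOR U) = False XOR False = False
((U XOR NOT (W IMPLIES U)) IMPLIES NOT ((V OR W) IFF V)) IFF (Z XOR ((NOT (V IMPLIES Z) AND U) XOR U)) = True IFF False = False
U IMPLIES Z = False IMPLIES False = True
NOT (U IMPLIES Z) = NOT True = False
U IFF V = False IFF False = True
(U IFF V) IFF V = True IFF False = False
NOT ((U IFF V) IFF V) = NOT False = True
NOT ((U IFF V) IFF V) IMPLIES V = True IMPLIES False = False
Z OR (NOT ((U IFF V) IFF V) IMPLIES V) = False OR False = False
NOT (U IMPLIES Z) IFF (Z OR (NOT ((U IFF V) IFF V) IMPLIES V)) = False IFF False = True
(((U XOR NOT (W IMPLIES U)) IMPLIES NOT ((V OR W) IFF V)) IFF (Z XOR ((NOT (V IMPLIES Z) AND U) XOR U))) IFF (NOT (U IMPLIES Z) IFF (Z OR (NOT ((U IFF V) IFF V) IMPLIES V))) = False IFF True = False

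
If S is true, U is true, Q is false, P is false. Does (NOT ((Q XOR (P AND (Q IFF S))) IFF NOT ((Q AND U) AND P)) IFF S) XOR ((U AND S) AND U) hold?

Q IFF S = False IFF True = False
P AND (Q IFF S) = False AND False = False
Q XOR (P AND (Q IFF S)) = False XOR False = False
Q AND U = False AND True = False
(Q AND U) AND P = False AND False = False
NOT ((Q AND U) AND P) = NOT False = True
(Q XOR (P AND (Q IFF S))) IFF NOT ((Q AND U) AND P) = False IFF True = False
NOT ((Q XOR (P AND (Q IFF S))) IFF NOT ((Q AND U) AND P)) = NOT False = True
NOT ((Q XOR (P AND (Q IFF S))) IFF NOT ((Q AND U) AND P)) IFF S = True IFF True = True
U AND S = True AND True = True
(U AND S) AND U = True AND True = True
(NOT ((Q XOR (P AND (Q IFF S))) IFF NOT ((Q AND U) AND P)) IFF S) XOR ((U AND S) AND U) = True XOR True = False

False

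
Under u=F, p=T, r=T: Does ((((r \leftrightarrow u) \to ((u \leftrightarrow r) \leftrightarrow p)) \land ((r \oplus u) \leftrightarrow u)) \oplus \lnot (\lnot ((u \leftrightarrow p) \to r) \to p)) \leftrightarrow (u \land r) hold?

r \leftrightarrow u = T \leftrightarrow F = F
u \leftrightarrow r = F \leftrightarrow T = F
(u \leftrightarrow r) \leftrightarrow p = F \leftrightarrow T = F
(r \leftrightarrow u) \to ((u \leftrightarrow r) \leftrightarrow p) = F \to F = T
r \oplus u = T \oplus F = T
(r \oplus u) \leftrightarrow u = T \leftrightarrow F = F
((r \leftrightarrow u) \to ((u \leftrightarrow r) \leftrightarrow p)) \land ((r \oplus u) \leftrightarrow u) = T \land F = F
u \leftrightarrow p = F \leftrightarrow T = F
(u \leftrightarrow p) \to r = F \to T = T
\lnot ((u \leftrightarrow p) \to r) = \lnot T = F
\lnot ((u \leftrightarrow p) \to r) \to p = F \to T = T
\lnot (\lnot ((u \leftrightarrow p) \to r) \to p) = \lnot T = F
(((r \leftrightarrow u) \to ((u \leftrightarrow r) \leftrightarrow p)) \land ((r \oplus u) \leftrightarrow u)) \oplus \lnot (\lnot ((u \leftrightarrow p) \to r) \to p) = F \oplus F = F
u \land r = F \land T = F
((((r \leftrightarrow u) \to ((u \leftrightarrow r) \leftrightarrow p)) \land ((r \oplus u) \leftrightarrow u)) \oplus \lnot (\lnot ((u \leftrightarrow p) \to r) \to p)) \leftrightarrow (u \land r) = F \leftrightarrow F = T

T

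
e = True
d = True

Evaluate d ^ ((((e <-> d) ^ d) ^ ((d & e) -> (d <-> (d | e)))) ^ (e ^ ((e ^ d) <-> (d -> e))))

True

Substituting e=True, d=True:
e <-> d = True <-> True = True
(e <-> d) ^ d = True ^ True = False
d & e = True & True = True
d | e = True | True = True
d <-> (d | e) = True <-> True = True
(d & e) -> (d <-> (d | e)) = True -> True = True
((e <-> d) ^ d) ^ ((d & e) -> (d <-> (d | e))) = False ^ True = True
e ^ d = True ^ True = False
d -> e = True -> True = True
(e ^ d) <-> (d -> e) = False <-> True = False
e ^ ((e ^ d) <-> (d -> e)) = True ^ False = True
(((e <-> d) ^ d) ^ ((d & e) -> (d <-> (d | e)))) ^ (e ^ ((e ^ d) <-> (d -> e))) = True ^ True = False
d ^ ((((e <-> d) ^ d) ^ ((d & e) -> (d <-> (d | e)))) ^ (e ^ ((e ^ d) <-> (d -> e)))) = True ^ False = True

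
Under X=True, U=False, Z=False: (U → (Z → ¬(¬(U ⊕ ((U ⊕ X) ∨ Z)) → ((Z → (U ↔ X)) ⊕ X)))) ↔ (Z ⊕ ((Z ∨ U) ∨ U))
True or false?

Substituting X=True, U=False, Z=False:
U ⊕ X = False ⊕ True = True
(U ⊕ X) ∨ Z = True ∨ False = True
U ⊕ ((U ⊕ X) ∨ Z) = False ⊕ True = True
¬(U ⊕ ((U ⊕ X) ∨ Z)) = ¬True = False
U ↔ X = False ↔ True = False
Z → (U ↔ X) = False → False = True
(Z → (U ↔ X)) ⊕ X = True ⊕ True = False
¬(U ⊕ ((U ⊕ X) ∨ Z)) → ((Z → (U ↔ X)) ⊕ X) = False → False = True
¬(¬(U ⊕ ((U ⊕ X) ∨ Z)) → ((Z → (U ↔ X)) ⊕ X)) = ¬True = False
Z → ¬(¬(U ⊕ ((U ⊕ X) ∨ Z)) → ((Z → (U ↔ X)) ⊕ X)) = False → False = True
U → (Z → ¬(¬(U ⊕ ((U ⊕ X) ∨ Z)) → ((Z → (U ↔ X)) ⊕ X))) = False → True = True
Z ∨ U = False ∨ False = False
(Z ∨ U) ∨ U = False ∨ False = False
Z ⊕ ((Z ∨ U) ∨ U) = False ⊕ False = False
(U → (Z → ¬(¬(U ⊕ ((U ⊕ X) ∨ Z)) → ((Z → (U ↔ X)) ⊕ X)))) ↔ (Z ⊕ ((Z ∨ U) ∨ U)) = True ↔ False = False

False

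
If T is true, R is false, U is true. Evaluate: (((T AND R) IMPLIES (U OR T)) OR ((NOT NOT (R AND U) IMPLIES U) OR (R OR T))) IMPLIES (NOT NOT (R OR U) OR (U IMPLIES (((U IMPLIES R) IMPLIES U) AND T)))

True

T AND R = True AND False = False
U OR T = True OR True = True
(T AND R) IMPLIES (U OR T) = False IMPLIES True = True
R AND U = False AND True = False
NOT (R AND U) = NOT False = True
NOT NOT (R AND U) = NOT True = False
NOT NOT (R AND U) IMPLIES U = False IMPLIES True = True
R OR T = False OR True = True
(NOT NOT (R AND U) IMPLIES U) OR (R OR T) = True OR True = True
((T AND R) IMPLIES (U OR T)) OR ((NOT NOT (R AND U) IMPLIES U) OR (R OR T)) = True OR True = True
R OR U = False OR True = True
NOT (R OR U) = NOT True = False
NOT NOT (R OR U) = NOT False = True
U IMPLIES R = True IMPLIES False = False
(U IMPLIES R) IMPLIES U = False IMPLIES True = True
((U IMPLIES R) IMPLIES U) AND T = True AND True = True
U IMPLIES (((U IMPLIES R) IMPLIES U) AND T) = True IMPLIES True = True
NOT NOT (R OR U) OR (U IMPLIES (((U IMPLIES R) IMPLIES U) AND T)) = True OR True = True
(((T AND R) IMPLIES (U OR T)) OR ((NOT NOT (R AND U) IMPLIES U) OR (R OR T))) IMPLIES (NOT NOT (R OR U) OR (U IMPLIES (((U IMPLIES R) IMPLIES U) AND T))) = True IMPLIES True = True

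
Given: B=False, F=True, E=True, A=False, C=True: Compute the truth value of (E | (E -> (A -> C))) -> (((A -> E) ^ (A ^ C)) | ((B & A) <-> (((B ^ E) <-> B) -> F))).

Substituting B=False, F=True, E=True, A=False, C=True:
A -> C = False -> True = True
E -> (A -> C) = True -> True = True
E | (E -> (A -> C)) = True | True = True
A -> E = False -> True = True
A ^ C = False ^ True = True
(A -> E) ^ (A ^ C) = True ^ True = False
B & A = False & False = False
B ^ E = False ^ True = True
(B ^ E) <-> B = True <-> False = False
((B ^ E) <-> B) -> F = False -> True = True
(B & A) <-> (((B ^ E) <-> B) -> F) = False <-> True = False
((A -> E) ^ (A ^ C)) | ((B & A) <-> (((B ^ E) <-> B) -> F)) = False | False = False
(E | (E -> (A -> C))) -> (((A -> E) ^ (A ^ C)) | ((B & A) <-> (((B ^ E) <-> B) -> F))) = True -> False = False

False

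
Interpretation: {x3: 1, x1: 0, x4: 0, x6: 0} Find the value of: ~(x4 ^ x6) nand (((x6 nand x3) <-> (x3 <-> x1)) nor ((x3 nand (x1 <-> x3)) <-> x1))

Substituting x3=1, x1=0, x4=0, x6=0:
x4 ^ x6 = 0 ^ 0 = 0
~(x4 ^ x6) = ~0 = 1
x6 nand x3 = 0 nand 1 = 1
x3 <-> x1 = 1 <-> 0 = 0
(x6 nand x3) <-> (x3 <-> x1) = 1 <-> 0 = 0
x1 <-> x3 = 0 <-> 1 = 0
x3 nand (x1 <-> x3) = 1 nand 0 = 1
(x3 nand (x1 <-> x3)) <-> x1 = 1 <-> 0 = 0
((x6 nand x3) <-> (x3 <-> x1)) nor ((x3 nand (x1 <-> x3)) <-> x1) = 0 nor 0 = 1
~(x4 ^ x6) nand (((x6 nand x3) <-> (x3 <-> x1)) nor ((x3 nand (x1 <-> x3)) <-> x1)) = 1 nand 1 = 0

0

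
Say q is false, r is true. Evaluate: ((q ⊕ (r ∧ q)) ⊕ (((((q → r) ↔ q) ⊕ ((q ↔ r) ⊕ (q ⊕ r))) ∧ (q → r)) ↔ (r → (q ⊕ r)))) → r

T

r ∧ q = T ∧ F = F
q ⊕ (r ∧ q) = F ⊕ F = F
q → r = F → T = T
(q → r) ↔ q = T ↔ F = F
q ↔ r = F ↔ T = F
q ⊕ r = F ⊕ T = T
(q ↔ r) ⊕ (q ⊕ r) = F ⊕ T = T
((q → r) ↔ q) ⊕ ((q ↔ r) ⊕ (q ⊕ r)) = F ⊕ T = T
q → r = F → T = T
(((q → r) ↔ q) ⊕ ((q ↔ r) ⊕ (q ⊕ r))) ∧ (q → r) = T ∧ T = T
q ⊕ r = F ⊕ T = T
r → (q ⊕ r) = T → T = T
((((q → r) ↔ q) ⊕ ((q ↔ r) ⊕ (q ⊕ r))) ∧ (q → r)) ↔ (r → (q ⊕ r)) = T ↔ T = T
(q ⊕ (r ∧ q)) ⊕ (((((q → r) ↔ q) ⊕ ((q ↔ r) ⊕ (q ⊕ r))) ∧ (q → r)) ↔ (r → (q ⊕ r))) = F ⊕ T = T
((q ⊕ (r ∧ q)) ⊕ (((((q → r) ↔ q) ⊕ ((q ↔ r) ⊕ (q ⊕ r))) ∧ (q → r)) ↔ (r → (q ⊕ r)))) → r = T → T = T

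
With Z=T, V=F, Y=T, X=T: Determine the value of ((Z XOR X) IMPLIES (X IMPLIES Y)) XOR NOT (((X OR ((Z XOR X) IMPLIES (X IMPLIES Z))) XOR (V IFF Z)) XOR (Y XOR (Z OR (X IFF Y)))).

T

Z XOR X = T XOR T = F
X IMPLIES Y = T IMPLIES T = T
(Z XOR X) IMPLIES (X IMPLIES Y) = F IMPLIES T = T
Z XOR X = T XOR T = F
X IMPLIES Z = T IMPLIES T = T
(Z XOR X) IMPLIES (X IMPLIES Z) = F IMPLIES T = T
X OR ((Z XOR X) IMPLIES (X IMPLIES Z)) = T OR T = T
V IFF Z = F IFF T = F
(X OR ((Z XOR X) IMPLIES (X IMPLIES Z))) XOR (V IFF Z) = T XOR F = T
X IFF Y = T IFF T = T
Z OR (X IFF Y) = T OR T = T
Y XOR (Z OR (X IFF Y)) = T XOR T = F
((X OR ((Z XOR X) IMPLIES (X IMPLIES Z))) XOR (V IFF Z)) XOR (Y XOR (Z OR (X IFF Y))) = T XOR F = T
NOT (((X OR ((Z XOR X) IMPLIES (X IMPLIES Z))) XOR (V IFF Z)) XOR (Y XOR (Z OR (X IFF Y)))) = NOT T = F
((Z XOR X) IMPLIES (X IMPLIES Y)) XOR NOT (((X OR ((Z XOR X) IMPLIES (X IMPLIES Z))) XOR (V IFF Z)) XOR (Y XOR (Z OR (X IFF Y)))) = T XOR F = T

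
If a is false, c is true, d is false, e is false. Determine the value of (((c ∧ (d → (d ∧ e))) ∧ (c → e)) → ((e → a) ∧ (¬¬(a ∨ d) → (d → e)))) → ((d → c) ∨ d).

d ∧ e = F ∧ F = F
d → (d ∧ e) = F → F = T
c ∧ (d → (d ∧ e)) = T ∧ T = T
c → e = T → F = F
(c ∧ (d → (d ∧ e))) ∧ (c → e) = T ∧ F = F
e → a = F → F = T
a ∨ d = F ∨ F = F
¬(a ∨ d) = ¬F = T
¬¬(a ∨ d) = ¬T = F
d → e = F → F = T
¬¬(a ∨ d) → (d → e) = F → T = T
(e → a) ∧ (¬¬(a ∨ d) → (d → e)) = T ∧ T = T
((c ∧ (d → (d ∧ e))) ∧ (c → e)) → ((e → a) ∧ (¬¬(a ∨ d) → (d → e))) = F → T = T
d → c = F → T = T
(d → c) ∨ d = T ∨ F = T
(((c ∧ (d → (d ∧ e))) ∧ (c → e)) → ((e → a) ∧ (¬¬(a ∨ d) → (d → e)))) → ((d → c) ∨ d) = T → T = T

T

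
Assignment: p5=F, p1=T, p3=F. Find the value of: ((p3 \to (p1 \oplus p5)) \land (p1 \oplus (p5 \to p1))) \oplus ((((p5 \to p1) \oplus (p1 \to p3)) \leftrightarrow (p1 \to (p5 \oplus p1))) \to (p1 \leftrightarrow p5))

Substituting p5=F, p1=T, p3=F:
p1 \oplus p5 = T \oplus F = T
p3 \to (p1 \oplus p5) = F \to T = T
p5 \to p1 = F \to T = T
p1 \oplus (p5 \to p1) = T \oplus T = F
(p3 \to (p1 \oplus p5)) \land (p1 \oplus (p5 \to p1)) = T \land F = F
p5 \to p1 = F \to T = T
p1 \to p3 = T \to F = F
(p5 \to p1) \oplus (p1 \to p3) = T \oplus F = T
p5 \oplus p1 = F \oplus T = T
p1 \to (p5 \oplus p1) = T \to T = T
((p5 \to p1) \oplus (p1 \to p3)) \leftrightarrow (p1 \to (p5 \oplus p1)) = T \leftrightarrow T = T
p1 \leftrightarrow p5 = T \leftrightarrow F = F
(((p5 \to p1) \oplus (p1 \to p3)) \leftrightarrow (p1 \to (p5 \oplus p1))) \to (p1 \leftrightarrow p5) = T \to F = F
((p3 \to (p1 \oplus p5)) \land (p1 \oplus (p5 \to p1))) \oplus ((((p5 \to p1) \oplus (p1 \to p3)) \leftrightarrow (p1 \to (p5 \oplus p1))) \to (p1 \leftrightarrow p5)) = F \oplus F = F

F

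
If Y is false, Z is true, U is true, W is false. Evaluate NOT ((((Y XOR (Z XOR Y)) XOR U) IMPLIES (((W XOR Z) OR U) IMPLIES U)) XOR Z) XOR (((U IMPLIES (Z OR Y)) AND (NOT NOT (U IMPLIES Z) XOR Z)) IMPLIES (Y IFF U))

False

Z XOR Y = True XOR False = True
Y XOR (Z XOR Y) = False XOR True = True
(Y XOR (Z XOR Y)) XOR U = True XOR True = False
W XOR Z = False XOR True = True
(W XOR Z) OR U = True OR True = True
((W XOR Z) OR U) IMPLIES U = True IMPLIES True = True
((Y XOR (Z XOR Y)) XOR U) IMPLIES (((W XOR Z) OR U) IMPLIES U) = False IMPLIES True = True
(((Y XOR (Z XOR Y)) XOR U) IMPLIES (((W XOR Z) OR U) IMPLIES U)) XOR Z = True XOR True = False
NOT ((((Y XOR (Z XOR Y)) XOR U) IMPLIES (((W XOR Z) OR U) IMPLIES U)) XOR Z) = NOT False = True
Z OR Y = True OR False = True
U IMPLIES (Z OR Y) = True IMPLIES True = True
U IMPLIES Z = True IMPLIES True = True
NOT (U IMPLIES Z) = NOT True = False
NOT NOT (U IMPLIES Z) = NOT False = True
NOT NOT (U IMPLIES Z) XOR Z = True XOR True = False
(U IMPLIES (Z OR Y)) AND (NOT NOT (U IMPLIES Z) XOR Z) = True AND False = False
Y IFF U = False IFF True = False
((U IMPLIES (Z OR Y)) AND (NOT NOT (U IMPLIES Z) XOR Z)) IMPLIES (Y IFF U) = False IMPLIES False = True
NOT ((((Y XOR (Z XOR Y)) XOR U) IMPLIES (((W XOR Z) OR U) IMPLIES U)) XOR Z) XOR (((U IMPLIES (Z OR Y)) AND (NOT NOT (U IMPLIES Z) XOR Z)) IMPLIES (Y IFF U)) = True XOR True = False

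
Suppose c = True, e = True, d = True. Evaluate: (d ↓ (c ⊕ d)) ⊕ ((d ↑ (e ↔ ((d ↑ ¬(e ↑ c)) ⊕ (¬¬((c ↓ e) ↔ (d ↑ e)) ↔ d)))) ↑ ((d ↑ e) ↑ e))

Substituting c=True, e=True, d=True:
c ⊕ d = True ⊕ True = False
d ↓ (c ⊕ d) = True ↓ False = False
e ↑ c = True ↑ True = False
¬(e ↑ c) = ¬False = True
d ↑ ¬(e ↑ c) = True ↑ True = False
c ↓ e = True ↓ True = False
d ↑ e = True ↑ True = False
(c ↓ e) ↔ (d ↑ e) = False ↔ False = True
¬((c ↓ e) ↔ (d ↑ e)) = ¬True = False
¬¬((c ↓ e) ↔ (d ↑ e)) = ¬False = True
¬¬((c ↓ e) ↔ (d ↑ e)) ↔ d = True ↔ True = True
(d ↑ ¬(e ↑ c)) ⊕ (¬¬((c ↓ e) ↔ (d ↑ e)) ↔ d) = False ⊕ True = True
e ↔ ((d ↑ ¬(e ↑ c)) ⊕ (¬¬((c ↓ e) ↔ (d ↑ e)) ↔ d)) = True ↔ True = True
d ↑ (e ↔ ((d ↑ ¬(e ↑ c)) ⊕ (¬¬((c ↓ e) ↔ (d ↑ e)) ↔ d))) = True ↑ True = False
d ↑ e = True ↑ True = False
(d ↑ e) ↑ e = False ↑ True = True
(d ↑ (e ↔ ((d ↑ ¬(e ↑ c)) ⊕ (¬¬((c ↓ e) ↔ (d ↑ e)) ↔ d)))) ↑ ((d ↑ e) ↑ e) = False ↑ True = True
(d ↓ (c ⊕ d)) ⊕ ((d ↑ (e ↔ ((d ↑ ¬(e ↑ c)) ⊕ (¬¬((c ↓ e) ↔ (d ↑ e)) ↔ d)))) ↑ ((d ↑ e) ↑ e)) = False ⊕ True = True

True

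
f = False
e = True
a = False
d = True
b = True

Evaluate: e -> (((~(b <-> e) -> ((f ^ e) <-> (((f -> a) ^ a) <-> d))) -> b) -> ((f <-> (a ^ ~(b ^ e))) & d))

b <-> e = True <-> True = True
~(b <-> e) = ~True = False
f ^ e = False ^ True = True
f -> a = False -> False = True
(f -> a) ^ a = True ^ False = True
((f -> a) ^ a) <-> d = True <-> True = True
(f ^ e) <-> (((f -> a) ^ a) <-> d) = True <-> True = True
~(b <-> e) -> ((f ^ e) <-> (((f -> a) ^ a) <-> d)) = False -> True = True
(~(b <-> e) -> ((f ^ e) <-> (((f -> a) ^ a) <-> d))) -> b = True -> True = True
b ^ e = True ^ True = False
~(b ^ e) = ~False = True
a ^ ~(b ^ e) = False ^ True = True
f <-> (a ^ ~(b ^ e)) = False <-> True = False
(f <-> (a ^ ~(b ^ e))) & d = False & True = False
((~(b <-> e) -> ((f ^ e) <-> (((f -> a) ^ a) <-> d))) -> b) -> ((f <-> (a ^ ~(b ^ e))) & d) = True -> False = False
e -> (((~(b <-> e) -> ((f ^ e) <-> (((f -> a) ^ a) <-> d))) -> b) -> ((f <-> (a ^ ~(b ^ e))) & d)) = True -> False = False

False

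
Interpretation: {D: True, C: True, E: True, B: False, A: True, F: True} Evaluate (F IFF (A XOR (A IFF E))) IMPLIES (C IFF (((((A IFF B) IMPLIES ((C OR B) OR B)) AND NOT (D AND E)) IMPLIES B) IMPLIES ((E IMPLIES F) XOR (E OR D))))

True

A IFF E = True IFF True = True
A XOR (A IFF E) = True XOR True = False
F IFF (A XOR (A IFF E)) = True IFF False = False
A IFF B = True IFF False = False
C OR B = True OR False = True
(C OR B) OR B = True OR False = True
(A IFF B) IMPLIES ((C OR B) OR B) = False IMPLIES True = True
D AND E = True AND True = True
NOT (D AND E) = NOT True = False
((A IFF B) IMPLIES ((C OR B) OR B)) AND NOT (D AND E) = True AND False = False
(((A IFF B) IMPLIES ((C OR B) OR B)) AND NOT (D AND E)) IMPLIES B = False IMPLIES False = True
E IMPLIES F = True IMPLIES True = True
E OR D = True OR True = True
(E IMPLIES F) XOR (E OR D) = True XOR True = False
((((A IFF B) IMPLIES ((C OR B) OR B)) AND NOT (D AND E)) IMPLIES B) IMPLIES ((E IMPLIES F) XOR (E OR D)) = True IMPLIES False = False
C IFF (((((A IFF B) IMPLIES ((C OR B) OR B)) AND NOT (D AND E)) IMPLIES B) IMPLIES ((E IMPLIES F) XOR (E OR D))) = True IFF False = False
(F IFF (A XOR (A IFF E))) IMPLIES (C IFF (((((A IFF B) IMPLIES ((C OR B) OR B)) AND NOT (D AND E)) IMPLIES B) IMPLIES ((E IMPLIES F) XOR (E OR D)))) = False IMPLIES False = True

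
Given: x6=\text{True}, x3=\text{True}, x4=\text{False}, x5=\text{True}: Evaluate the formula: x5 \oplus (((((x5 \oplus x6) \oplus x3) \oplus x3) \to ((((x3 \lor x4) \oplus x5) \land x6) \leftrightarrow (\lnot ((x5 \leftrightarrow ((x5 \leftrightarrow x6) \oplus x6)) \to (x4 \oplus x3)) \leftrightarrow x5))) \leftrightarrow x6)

Substituting x6=\text{True}, x3=\text{True}, x4=\text{False}, x5=\text{True}:
x5 \oplus x6 = \text{True} \oplus \text{True} = \text{False}
(x5 \oplus x6) \oplus x3 = \text{False} \oplus \text{True} = \text{True}
((x5 \oplus x6) \oplus x3) \oplus x3 = \text{True} \oplus \text{True} = \text{False}
x3 \lor x4 = \text{True} \lor \text{False} = \text{True}
(x3 \lor x4) \oplus x5 = \text{True} \oplus \text{True} = \text{False}
((x3 \lor x4) \oplus x5) \land x6 = \text{False} \land \text{True} = \text{False}
x5 \leftrightarrow x6 = \text{True} \leftrightarrow \text{True} = \text{True}
(x5 \leftrightarrow x6) \oplus x6 = \text{True} \oplus \text{True} = \text{False}
x5 \leftrightarrow ((x5 \leftrightarrow x6) \oplus x6) = \text{True} \leftrightarrow \text{False} = \text{False}
x4 \oplus x3 = \text{False} \oplus \text{True} = \text{True}
(x5 \leftrightarrow ((x5 \leftrightarrow x6) \oplus x6)) \to (x4 \oplus x3) = \text{False} \to \text{True} = \text{True}
\lnot ((x5 \leftrightarrow ((x5 \leftrightarrow x6) \oplus x6)) \to (x4 \oplus x3)) = \lnot \text{True} = \text{False}
\lnot ((x5 \leftrightarrow ((x5 \leftrightarrow x6) \oplus x6)) \to (x4 \oplus x3)) \leftrightarrow x5 = \text{False} \leftrightarrow \text{True} = \text{False}
(((x3 \lor x4) \oplus x5) \land x6) \leftrightarrow (\lnot ((x5 \leftrightarrow ((x5 \leftrightarrow x6) \oplus x6)) \to (x4 \oplus x3)) \leftrightarrow x5) = \text{False} \leftrightarrow \text{False} = \text{True}
(((x5 \oplus x6) \oplus x3) \oplus x3) \to ((((x3 \lor x4) \oplus x5) \land x6) \leftrightarrow (\lnot ((x5 \leftrightarrow ((x5 \leftrightarrow x6) \oplus x6)) \to (x4 \oplus x3)) \leftrightarrow x5)) = \text{False} \to \text{True} = \text{True}
((((x5 \oplus x6) \oplus x3) \oplus x3) \to ((((x3 \lor x4) \oplus x5) \land x6) \leftrightarrow (\lnot ((x5 \leftrightarrow ((x5 \leftrightarrow x6) \oplus x6)) \to (x4 \oplus x3)) \leftrightarrow x5))) \leftrightarrow x6 = \text{True} \leftrightarrow \text{True} = \text{True}
x5 \oplus (((((x5 \oplus x6) \oplus x3) \oplus x3) \to ((((x3 \lor x4) \oplus x5) \land x6) \leftrightarrow (\lnot ((x5 \leftrightarrow ((x5 \leftrightarrow x6) \oplus x6)) \to (x4 \oplus x3)) \leftrightarrow x5))) \leftrightarrow x6) = \text{True} \oplus \text{True} = \text{False}

\text{False}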